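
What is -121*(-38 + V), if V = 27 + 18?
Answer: -847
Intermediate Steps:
V = 45
-121*(-38 + V) = -121*(-38 + 45) = -121*7 = -847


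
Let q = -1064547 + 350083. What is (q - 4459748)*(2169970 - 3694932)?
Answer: 7890476679944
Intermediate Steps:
q = -714464
(q - 4459748)*(2169970 - 3694932) = (-714464 - 4459748)*(2169970 - 3694932) = -5174212*(-1524962) = 7890476679944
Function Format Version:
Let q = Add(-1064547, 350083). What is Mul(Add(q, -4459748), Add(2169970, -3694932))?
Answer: 7890476679944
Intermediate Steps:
q = -714464
Mul(Add(q, -4459748), Add(2169970, -3694932)) = Mul(Add(-714464, -4459748), Add(2169970, -3694932)) = Mul(-5174212, -1524962) = 7890476679944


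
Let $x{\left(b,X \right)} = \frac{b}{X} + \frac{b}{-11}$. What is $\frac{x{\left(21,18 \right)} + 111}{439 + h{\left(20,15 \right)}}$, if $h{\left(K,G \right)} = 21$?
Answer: $\frac{7277}{30360} \approx 0.23969$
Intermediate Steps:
$x{\left(b,X \right)} = - \frac{b}{11} + \frac{b}{X}$ ($x{\left(b,X \right)} = \frac{b}{X} + b \left(- \frac{1}{11}\right) = \frac{b}{X} - \frac{b}{11} = - \frac{b}{11} + \frac{b}{X}$)
$\frac{x{\left(21,18 \right)} + 111}{439 + h{\left(20,15 \right)}} = \frac{\left(\left(- \frac{1}{11}\right) 21 + \frac{21}{18}\right) + 111}{439 + 21} = \frac{\left(- \frac{21}{11} + 21 \cdot \frac{1}{18}\right) + 111}{460} = \left(\left(- \frac{21}{11} + \frac{7}{6}\right) + 111\right) \frac{1}{460} = \left(- \frac{49}{66} + 111\right) \frac{1}{460} = \frac{7277}{66} \cdot \frac{1}{460} = \frac{7277}{30360}$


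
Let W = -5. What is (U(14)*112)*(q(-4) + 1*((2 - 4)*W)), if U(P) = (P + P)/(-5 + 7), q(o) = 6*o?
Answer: -21952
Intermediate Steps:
U(P) = P (U(P) = (2*P)/2 = (2*P)*(½) = P)
(U(14)*112)*(q(-4) + 1*((2 - 4)*W)) = (14*112)*(6*(-4) + 1*((2 - 4)*(-5))) = 1568*(-24 + 1*(-2*(-5))) = 1568*(-24 + 1*10) = 1568*(-24 + 10) = 1568*(-14) = -21952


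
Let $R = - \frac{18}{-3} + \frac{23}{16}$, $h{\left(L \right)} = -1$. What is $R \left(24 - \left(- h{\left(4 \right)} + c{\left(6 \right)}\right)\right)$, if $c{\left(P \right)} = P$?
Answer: $\frac{2023}{16} \approx 126.44$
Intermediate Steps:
$R = \frac{119}{16}$ ($R = \left(-18\right) \left(- \frac{1}{3}\right) + 23 \cdot \frac{1}{16} = 6 + \frac{23}{16} = \frac{119}{16} \approx 7.4375$)
$R \left(24 - \left(- h{\left(4 \right)} + c{\left(6 \right)}\right)\right) = \frac{119 \left(24 - 7\right)}{16} = \frac{119}{16} \cdot 17 = \frac{2023}{16}$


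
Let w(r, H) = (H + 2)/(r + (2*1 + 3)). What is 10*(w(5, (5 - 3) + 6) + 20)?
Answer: 210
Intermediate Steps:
w(r, H) = (2 + H)/(5 + r) (w(r, H) = (2 + H)/(r + (2 + 3)) = (2 + H)/(r + 5) = (2 + H)/(5 + r))
10*(w(5, (5 - 3) + 6) + 20) = 10*((2 + ((5 - 3) + 6))/(5 + 5) + 20) = 10*((2 + (2 + 6))/10 + 20) = 10*((2 + 8)/10 + 20) = 10*((1/10)*10 + 20) = 10*(1 + 20) = 10*21 = 210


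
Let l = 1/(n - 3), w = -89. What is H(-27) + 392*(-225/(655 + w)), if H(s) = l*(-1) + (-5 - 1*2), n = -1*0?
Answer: -137960/849 ≈ -162.50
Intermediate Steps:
n = 0
l = -⅓ (l = 1/(0 - 3) = 1/(-3) = -⅓ ≈ -0.33333)
H(s) = -20/3 (H(s) = -⅓*(-1) + (-5 - 1*2) = ⅓ + (-5 - 2) = ⅓ - 7 = -20/3)
H(-27) + 392*(-225/(655 + w)) = -20/3 + 392*(-225/(655 - 89)) = -20/3 + 392*(-225/566) = -20/3 - 44100/283 = -137960/849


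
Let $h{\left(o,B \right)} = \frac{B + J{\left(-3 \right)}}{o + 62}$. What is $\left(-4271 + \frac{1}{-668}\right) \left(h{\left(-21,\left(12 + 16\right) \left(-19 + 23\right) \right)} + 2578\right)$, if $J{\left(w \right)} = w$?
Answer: $- \frac{301870439403}{27388} \approx -1.1022 \cdot 10^{7}$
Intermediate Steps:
$h{\left(o,B \right)} = \frac{-3 + B}{62 + o}$ ($h{\left(o,B \right)} = \frac{B - 3}{o + 62} = \frac{-3 + B}{62 + o}$)
$\left(-4271 + \frac{1}{-668}\right) \left(h{\left(-21,\left(12 + 16\right) \left(-19 + 23\right) \right)} + 2578\right) = \left(-4271 + \frac{1}{-668}\right) \left(\frac{-3 + \left(12 + 16\right) \left(-19 + 23\right)}{62 - 21} + 2578\right) = \left(-4271 - \frac{1}{668}\right) \left(\frac{-3 + 28 \cdot 4}{41} + 2578\right) = - \frac{2853029 \left(\frac{-3 + 112}{41} + 2578\right)}{668} = - \frac{2853029 \left(\frac{1}{41} \cdot 109 + 2578\right)}{668} = - \frac{2853029 \left(\frac{109}{41} + 2578\right)}{668} = \left(- \frac{2853029}{668}\right) \frac{105807}{41} = - \frac{301870439403}{27388}$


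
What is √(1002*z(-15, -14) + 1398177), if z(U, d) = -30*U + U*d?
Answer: 3*√228833 ≈ 1435.1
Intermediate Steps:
√(1002*z(-15, -14) + 1398177) = √(1002*(-15*(-30 - 14)) + 1398177) = √(1002*(-15*(-44)) + 1398177) = √(1002*660 + 1398177) = √(661320 + 1398177) = √2059497 = 3*√228833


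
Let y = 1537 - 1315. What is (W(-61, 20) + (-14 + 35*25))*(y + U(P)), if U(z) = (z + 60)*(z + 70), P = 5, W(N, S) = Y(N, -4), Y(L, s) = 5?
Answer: 4414002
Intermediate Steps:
W(N, S) = 5
y = 222
U(z) = (60 + z)*(70 + z)
(W(-61, 20) + (-14 + 35*25))*(y + U(P)) = (5 + (-14 + 35*25))*(222 + (4200 + 5**2 + 130*5)) = (5 + (-14 + 875))*(222 + (4200 + 25 + 650)) = (5 + 861)*(222 + 4875) = 866*5097 = 4414002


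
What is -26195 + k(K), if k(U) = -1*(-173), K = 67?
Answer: -26022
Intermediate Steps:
k(U) = 173
-26195 + k(K) = -26195 + 173 = -26022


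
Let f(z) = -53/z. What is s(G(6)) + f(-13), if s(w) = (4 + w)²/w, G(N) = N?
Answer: 809/39 ≈ 20.744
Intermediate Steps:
s(w) = (4 + w)²/w
s(G(6)) + f(-13) = (4 + 6)²/6 - 53/(-13) = (⅙)*10² - 53*(-1/13) = (⅙)*100 + 53/13 = 50/3 + 53/13 = 809/39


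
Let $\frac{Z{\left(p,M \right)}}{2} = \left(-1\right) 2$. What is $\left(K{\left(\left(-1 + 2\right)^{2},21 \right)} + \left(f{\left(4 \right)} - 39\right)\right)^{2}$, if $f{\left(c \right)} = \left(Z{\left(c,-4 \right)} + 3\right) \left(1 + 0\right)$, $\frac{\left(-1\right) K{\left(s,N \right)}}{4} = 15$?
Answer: $10000$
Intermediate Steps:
$Z{\left(p,M \right)} = -4$ ($Z{\left(p,M \right)} = 2 \left(\left(-1\right) 2\right) = 2 \left(-2\right) = -4$)
$K{\left(s,N \right)} = -60$ ($K{\left(s,N \right)} = \left(-4\right) 15 = -60$)
$f{\left(c \right)} = -1$ ($f{\left(c \right)} = \left(-4 + 3\right) \left(1 + 0\right) = \left(-1\right) 1 = -1$)
$\left(K{\left(\left(-1 + 2\right)^{2},21 \right)} + \left(f{\left(4 \right)} - 39\right)\right)^{2} = \left(-60 - 40\right)^{2} = \left(-100\right)^{2} = 10000$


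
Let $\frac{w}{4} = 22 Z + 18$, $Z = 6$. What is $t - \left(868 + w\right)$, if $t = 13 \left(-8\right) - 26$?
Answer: $-1598$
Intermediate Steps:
$w = 600$ ($w = 4 \left(22 \cdot 6 + 18\right) = 4 \left(132 + 18\right) = 4 \cdot 150 = 600$)
$t = -130$ ($t = -104 - 26 = -130$)
$t - \left(868 + w\right) = -130 + \left(\left(\left(-607 - 610\right) + 349\right) - 600\right) = -130 + \left(\left(-1217 + 349\right) - 600\right) = -130 - 1468 = -1598$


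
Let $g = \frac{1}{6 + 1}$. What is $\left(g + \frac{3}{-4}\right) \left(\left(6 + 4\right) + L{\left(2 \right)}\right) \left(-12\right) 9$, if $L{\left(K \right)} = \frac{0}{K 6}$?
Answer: $\frac{4590}{7} \approx 655.71$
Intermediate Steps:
$L{\left(K \right)} = 0$ ($L{\left(K \right)} = \frac{0}{6 K} = 0 \frac{1}{6 K} = 0$)
$g = \frac{1}{7} \approx 0.14286$
$\left(g + \frac{3}{-4}\right) \left(\left(6 + 4\right) + L{\left(2 \right)}\right) \left(-12\right) 9 = \left(\frac{1}{7} + \frac{3}{-4}\right) \left(\left(6 + 4\right) + 0\right) \left(-12\right) 9 = \left(\frac{1}{7} + 3 \left(- \frac{1}{4}\right)\right) \left(10 + 0\right) \left(-12\right) 9 = \left(\frac{1}{7} - \frac{3}{4}\right) 10 \left(-12\right) 9 = \left(- \frac{17}{28}\right) 10 \left(-12\right) 9 = \left(- \frac{85}{14}\right) \left(-12\right) 9 = \frac{510}{7} \cdot 9 = \frac{4590}{7}$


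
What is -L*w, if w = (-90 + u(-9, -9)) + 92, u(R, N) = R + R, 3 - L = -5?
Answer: 128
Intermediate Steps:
L = 8 (L = 3 - 1*(-5) = 3 + 5 = 8)
u(R, N) = 2*R
w = -16 (w = (-90 + 2*(-9)) + 92 = (-90 - 18) + 92 = -108 + 92 = -16)
-L*w = -8*(-16) = -1*(-128) = 128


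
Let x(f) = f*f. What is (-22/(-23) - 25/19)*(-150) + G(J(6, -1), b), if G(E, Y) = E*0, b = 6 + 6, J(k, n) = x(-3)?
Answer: 23550/437 ≈ 53.890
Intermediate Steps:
x(f) = f**2
J(k, n) = 9 (J(k, n) = (-3)**2 = 9)
b = 12
G(E, Y) = 0
(-22/(-23) - 25/19)*(-150) + G(J(6, -1), b) = (-22/(-23) - 25/19)*(-150) + 0 = (-22*(-1/23) - 25*1/19)*(-150) + 0 = (22/23 - 25/19)*(-150) + 0 = -157/437*(-150) + 0 = 23550/437 + 0 = 23550/437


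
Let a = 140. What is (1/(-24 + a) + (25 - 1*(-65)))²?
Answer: 109014481/13456 ≈ 8101.6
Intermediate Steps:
(1/(-24 + a) + (25 - 1*(-65)))² = (1/(-24 + 140) + (25 - 1*(-65)))² = (1/116 + (25 + 65))² = (1/116 + 90)² = (10441/116)² = 109014481/13456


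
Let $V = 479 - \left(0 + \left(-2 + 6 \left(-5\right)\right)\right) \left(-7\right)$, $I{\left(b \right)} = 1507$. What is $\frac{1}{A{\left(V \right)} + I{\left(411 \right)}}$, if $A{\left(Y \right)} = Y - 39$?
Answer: $\frac{1}{1723} \approx 0.00058038$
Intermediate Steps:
$V = 255$ ($V = 479 - \left(0 - 32\right) \left(-7\right) = 479 - \left(-32\right) \left(-7\right) = 479 - 224 = 255$)
$A{\left(Y \right)} = -39 + Y$ ($A{\left(Y \right)} = Y - 39 = -39 + Y$)
$\frac{1}{A{\left(V \right)} + I{\left(411 \right)}} = \frac{1}{\left(-39 + 255\right) + 1507} = \frac{1}{216 + 1507} = \frac{1}{1723}$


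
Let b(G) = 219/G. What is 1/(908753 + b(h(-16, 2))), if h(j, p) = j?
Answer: 16/14539829 ≈ 1.1004e-6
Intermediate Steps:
1/(908753 + b(h(-16, 2))) = 1/(908753 + 219/(-16)) = 1/(908753 + 219*(-1/16)) = 1/(908753 - 219/16) = 1/(14539829/16) = 16/14539829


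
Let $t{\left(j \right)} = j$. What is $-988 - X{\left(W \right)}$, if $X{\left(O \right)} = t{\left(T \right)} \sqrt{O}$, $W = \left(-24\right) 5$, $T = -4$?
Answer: $-988 + 8 i \sqrt{30} \approx -988.0 + 43.818 i$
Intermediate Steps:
$W = -120$
$X{\left(O \right)} = - 4 \sqrt{O}$
$-988 - X{\left(W \right)} = -988 - - 4 \sqrt{-120} = -988 - - 4 \cdot 2 i \sqrt{30} = -988 - - 8 i \sqrt{30} = -988 + 8 i \sqrt{30}$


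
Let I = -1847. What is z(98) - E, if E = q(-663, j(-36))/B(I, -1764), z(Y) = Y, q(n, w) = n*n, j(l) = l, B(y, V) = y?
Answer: 620575/1847 ≈ 335.99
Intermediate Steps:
q(n, w) = n²
E = -439569/1847 (E = (-663)²/(-1847) = 439569*(-1/1847) = -439569/1847 ≈ -237.99)
z(98) - E = 98 - 1*(-439569/1847) = 98 + 439569/1847 = 620575/1847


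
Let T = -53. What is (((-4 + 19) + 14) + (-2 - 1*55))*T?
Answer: 1484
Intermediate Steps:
(((-4 + 19) + 14) + (-2 - 1*55))*T = (((-4 + 19) + 14) + (-2 - 1*55))*(-53) = ((15 + 14) + (-2 - 55))*(-53) = (29 - 57)*(-53) = -28*(-53) = 1484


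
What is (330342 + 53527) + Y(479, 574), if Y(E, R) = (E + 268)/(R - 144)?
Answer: 165064417/430 ≈ 3.8387e+5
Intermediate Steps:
Y(E, R) = (268 + E)/(-144 + R)
(330342 + 53527) + Y(479, 574) = (330342 + 53527) + (268 + 479)/(-144 + 574) = 383869 + 747/430 = 165064417/430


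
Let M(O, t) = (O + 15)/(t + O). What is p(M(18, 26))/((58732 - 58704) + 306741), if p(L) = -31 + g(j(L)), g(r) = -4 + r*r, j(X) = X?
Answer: -551/4908304 ≈ -0.00011226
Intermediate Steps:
g(r) = -4 + r²
M(O, t) = (15 + O)/(O + t)
p(L) = -35 + L² (p(L) = -31 + (-4 + L²) = -35 + L²)
p(M(18, 26))/((58732 - 58704) + 306741) = (-35 + ((15 + 18)/(18 + 26))²)/((58732 - 58704) + 306741) = (-35 + (33/44)²)/(28 + 306741) = (-35 + ((1/44)*33)²)/306769 = (-35 + (¾)²)*(1/306769) = (-35 + 9/16)*(1/306769) = -551/16*1/306769 = -551/4908304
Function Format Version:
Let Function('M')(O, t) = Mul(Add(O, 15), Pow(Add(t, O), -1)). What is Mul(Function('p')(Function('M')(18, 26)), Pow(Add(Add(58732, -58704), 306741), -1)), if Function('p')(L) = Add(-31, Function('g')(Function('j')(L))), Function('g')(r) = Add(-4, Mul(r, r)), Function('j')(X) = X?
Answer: Rational(-551, 4908304) ≈ -0.00011226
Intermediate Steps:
Function('g')(r) = Add(-4, Pow(r, 2))
Function('M')(O, t) = Mul(Pow(Add(O, t), -1), Add(15, O)) (Function('M')(O, t) = Mul(Add(15, O), Pow(Add(O, t), -1)) = Mul(Pow(Add(O, t), -1), Add(15, O)))
Function('p')(L) = Add(-35, Pow(L, 2)) (Function('p')(L) = Add(-31, Add(-4, Pow(L, 2))) = Add(-35, Pow(L, 2)))
Mul(Function('p')(Function('M')(18, 26)), Pow(Add(Add(58732, -58704), 306741), -1)) = Mul(Add(-35, Pow(Mul(Pow(Add(18, 26), -1), Add(15, 18)), 2)), Pow(Add(Add(58732, -58704), 306741), -1)) = Mul(Add(-35, Pow(Mul(Pow(44, -1), 33), 2)), Pow(Add(28, 306741), -1)) = Mul(Add(-35, Pow(Mul(Rational(1, 44), 33), 2)), Pow(306769, -1)) = Mul(Add(-35, Pow(Rational(3, 4), 2)), Rational(1, 306769)) = Mul(Add(-35, Rational(9, 16)), Rational(1, 306769)) = Mul(Rational(-551, 16), Rational(1, 306769)) = Rational(-551, 4908304)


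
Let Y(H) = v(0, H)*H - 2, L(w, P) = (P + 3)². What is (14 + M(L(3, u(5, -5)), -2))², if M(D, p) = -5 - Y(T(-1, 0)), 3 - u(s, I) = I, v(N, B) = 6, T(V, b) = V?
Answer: 289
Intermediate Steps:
u(s, I) = 3 - I
L(w, P) = (3 + P)²
Y(H) = -2 + 6*H (Y(H) = 6*H - 2 = -2 + 6*H)
M(D, p) = 3 (M(D, p) = -5 - (-2 + 6*(-1)) = -5 - (-2 - 6) = -5 - 1*(-8) = -5 + 8 = 3)
(14 + M(L(3, u(5, -5)), -2))² = (14 + 3)² = 17² = 289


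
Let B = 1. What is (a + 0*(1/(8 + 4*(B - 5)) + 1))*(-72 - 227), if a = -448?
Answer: 133952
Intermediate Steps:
(a + 0*(1/(8 + 4*(B - 5)) + 1))*(-72 - 227) = (-448 + 0*(1/(8 + 4*(1 - 5)) + 1))*(-72 - 227) = (-448 + 0*(1/(8 + 4*(-4)) + 1))*(-299) = (-448 + 0*(1/(8 - 16) + 1))*(-299) = (-448 + 0*(1/(-8) + 1))*(-299) = (-448 + 0*(-1/8 + 1))*(-299) = (-448 + 0*(7/8))*(-299) = (-448 + 0)*(-299) = -448*(-299) = 133952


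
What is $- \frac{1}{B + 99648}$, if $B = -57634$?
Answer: $- \frac{1}{42014} \approx -2.3802 \cdot 10^{-5}$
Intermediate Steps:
$- \frac{1}{B + 99648} = - \frac{1}{-57634 + 99648} = - \frac{1}{42014}$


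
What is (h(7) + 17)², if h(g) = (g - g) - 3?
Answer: 196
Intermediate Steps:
h(g) = -3 (h(g) = 0 - 3 = -3)
(h(7) + 17)² = (-3 + 17)² = 14² = 196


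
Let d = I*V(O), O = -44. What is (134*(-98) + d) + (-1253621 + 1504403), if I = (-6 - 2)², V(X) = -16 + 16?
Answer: 237650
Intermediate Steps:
V(X) = 0
I = 64 (I = (-8)² = 64)
d = 0 (d = 64*0 = 0)
(134*(-98) + d) + (-1253621 + 1504403) = (134*(-98) + 0) + (-1253621 + 1504403) = (-13132 + 0) + 250782 = -13132 + 250782 = 237650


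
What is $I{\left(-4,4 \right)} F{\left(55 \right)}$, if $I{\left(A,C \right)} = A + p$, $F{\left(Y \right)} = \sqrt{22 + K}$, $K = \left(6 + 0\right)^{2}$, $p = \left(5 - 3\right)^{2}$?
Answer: $0$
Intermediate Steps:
$p = 4$ ($p = 2^{2} = 4$)
$K = 36$ ($K = 6^{2} = 36$)
$F{\left(Y \right)} = \sqrt{58}$ ($F{\left(Y \right)} = \sqrt{22 + 36} = \sqrt{58}$)
$I{\left(A,C \right)} = 4 + A$ ($I{\left(A,C \right)} = A + 4 = 4 + A$)
$I{\left(-4,4 \right)} F{\left(55 \right)} = \left(4 - 4\right) \sqrt{58} = 0 \sqrt{58} = 0$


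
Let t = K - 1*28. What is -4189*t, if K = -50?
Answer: 326742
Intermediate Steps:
t = -78 (t = -50 - 1*28 = -50 - 28 = -78)
-4189*t = -4189*(-78) = 326742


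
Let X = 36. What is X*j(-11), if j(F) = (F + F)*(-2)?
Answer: 1584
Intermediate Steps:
j(F) = -4*F (j(F) = (2*F)*(-2) = -4*F)
X*j(-11) = 36*(-4*(-11)) = 36*44 = 1584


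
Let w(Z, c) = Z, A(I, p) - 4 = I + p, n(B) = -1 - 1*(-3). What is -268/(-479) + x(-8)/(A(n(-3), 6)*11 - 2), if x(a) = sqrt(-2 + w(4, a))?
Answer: 268/479 + sqrt(2)/130 ≈ 0.57038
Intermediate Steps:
n(B) = 2 (n(B) = -1 + 3 = 2)
A(I, p) = 4 + I + p (A(I, p) = 4 + (I + p) = 4 + I + p)
x(a) = sqrt(2) (x(a) = sqrt(-2 + 4) = sqrt(2))
-268/(-479) + x(-8)/(A(n(-3), 6)*11 - 2) = -268/(-479) + sqrt(2)/((4 + 2 + 6)*11 - 2) = -268*(-1/479) + sqrt(2)/(12*11 - 2) = 268/479 + sqrt(2)/(132 - 2) = 268/479 + sqrt(2)/130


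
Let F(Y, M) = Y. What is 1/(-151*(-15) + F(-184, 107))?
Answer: 1/2081 ≈ 0.00048054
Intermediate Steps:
1/(-151*(-15) + F(-184, 107)) = 1/(-151*(-15) - 184) = 1/(2265 - 184) = 1/2081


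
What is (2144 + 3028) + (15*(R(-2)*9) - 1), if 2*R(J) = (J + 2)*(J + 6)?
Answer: 5171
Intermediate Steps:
R(J) = (2 + J)*(6 + J)/2 (R(J) = ((J + 2)*(J + 6))/2 = ((2 + J)*(6 + J))/2 = (2 + J)*(6 + J)/2)
(2144 + 3028) + (15*(R(-2)*9) - 1) = (2144 + 3028) + (15*((6 + (½)*(-2)² + 4*(-2))*9) - 1) = 5172 + (15*((6 + (½)*4 - 8)*9) - 1) = 5172 + (15*((6 + 2 - 8)*9) - 1) = 5172 + (15*(0*9) - 1) = 5172 + (15*0 - 1) = 5172 + (0 - 1) = 5172 - 1 = 5171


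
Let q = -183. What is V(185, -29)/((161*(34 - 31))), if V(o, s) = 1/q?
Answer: -1/88389 ≈ -1.1314e-5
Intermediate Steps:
V(o, s) = -1/183 (V(o, s) = 1/(-183) = -1/183)
V(185, -29)/((161*(34 - 31))) = -1/(161*(34 - 31))/183 = -1/(183*(161*3)) = -1/183/483 = -1/183*1/483 = -1/88389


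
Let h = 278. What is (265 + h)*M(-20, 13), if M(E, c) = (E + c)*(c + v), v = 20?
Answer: -125433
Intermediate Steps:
M(E, c) = (20 + c)*(E + c) (M(E, c) = (E + c)*(c + 20) = (E + c)*(20 + c) = (20 + c)*(E + c))
(265 + h)*M(-20, 13) = (265 + 278)*(13**2 + 20*(-20) + 20*13 - 20*13) = 543*(169 - 400 + 260 - 260) = 543*(-231) = -125433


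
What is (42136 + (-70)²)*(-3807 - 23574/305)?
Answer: -55723972524/305 ≈ -1.8270e+8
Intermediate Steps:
(42136 + (-70)²)*(-3807 - 23574/305) = (42136 + 4900)*(-3807 - 23574*1/305) = 47036*(-3807 - 23574/305) = 47036*(-1184709/305) = -55723972524/305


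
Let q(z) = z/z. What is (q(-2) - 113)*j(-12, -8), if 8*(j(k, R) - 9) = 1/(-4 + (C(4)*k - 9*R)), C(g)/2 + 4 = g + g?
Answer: -2015/2 ≈ -1007.5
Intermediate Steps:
C(g) = -8 + 4*g (C(g) = -8 + 2*(g + g) = -8 + 2*(2*g) = -8 + 4*g)
q(z) = 1
j(k, R) = 9 + 1/(8*(-4 - 9*R + 8*k)) (j(k, R) = 9 + 1/(8*(-4 + ((-8 + 4*4)*k - 9*R))) = 9 + 1/(8*(-4 + ((-8 + 16)*k - 9*R))) = 9 + 1/(8*(-4 + (8*k - 9*R))) = 9 + 1/(8*(-4 + (-9*R + 8*k))) = 9 + 1/(8*(-4 - 9*R + 8*k)))
(q(-2) - 113)*j(-12, -8) = (1 - 113)*((287 - 576*(-12) + 648*(-8))/(8*(4 - 8*(-12) + 9*(-8)))) = -14*(287 + 6912 - 5184)/(4 + 96 - 72) = -14*2015/28 = -112*2015/224 = -2015/2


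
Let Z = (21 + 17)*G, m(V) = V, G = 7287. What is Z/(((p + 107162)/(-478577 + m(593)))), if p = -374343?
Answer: 132356637504/267181 ≈ 4.9538e+5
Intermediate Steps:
Z = 276906 (Z = (21 + 17)*7287 = 38*7287 = 276906)
Z/(((p + 107162)/(-478577 + m(593)))) = 276906/(((-374343 + 107162)/(-478577 + 593))) = 276906/((-267181/(-477984))) = 276906/((-267181*(-1/477984))) = 276906/(267181/477984) = 276906*(477984/267181) = 132356637504/267181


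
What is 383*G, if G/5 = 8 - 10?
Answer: -3830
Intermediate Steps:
G = -10 (G = 5*(8 - 10) = 5*(-2) = -10)
383*G = 383*(-10) = -3830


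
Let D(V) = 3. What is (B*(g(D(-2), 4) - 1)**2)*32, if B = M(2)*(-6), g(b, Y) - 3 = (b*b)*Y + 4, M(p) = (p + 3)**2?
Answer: -8467200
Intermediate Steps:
M(p) = (3 + p)**2
g(b, Y) = 7 + Y*b**2 (g(b, Y) = 3 + ((b*b)*Y + 4) = 3 + (b**2*Y + 4) = 3 + (Y*b**2 + 4) = 3 + (4 + Y*b**2) = 7 + Y*b**2)
B = -150 (B = (3 + 2)**2*(-6) = 5**2*(-6) = 25*(-6) = -150)
(B*(g(D(-2), 4) - 1)**2)*32 = -150*((7 + 4*3**2) - 1)**2*32 = -150*((7 + 4*9) - 1)**2*32 = -150*((7 + 36) - 1)**2*32 = -150*(43 - 1)**2*32 = -150*42**2*32 = -150*1764*32 = -264600*32 = -8467200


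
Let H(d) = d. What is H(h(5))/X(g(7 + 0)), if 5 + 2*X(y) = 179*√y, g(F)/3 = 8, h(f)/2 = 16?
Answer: 320/768959 + 22912*√6/768959 ≈ 0.073401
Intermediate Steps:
h(f) = 32 (h(f) = 2*16 = 32)
g(F) = 24 (g(F) = 3*8 = 24)
X(y) = -5/2 + 179*√y/2 (X(y) = -5/2 + (179*√y)/2 = -5/2 + 179*√y/2)
H(h(5))/X(g(7 + 0)) = 32/(-5/2 + 179*√24/2) = 32/(-5/2 + 179*(2*√6)/2) = 32/(-5/2 + 179*√6)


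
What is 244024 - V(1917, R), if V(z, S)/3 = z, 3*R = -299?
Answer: 238273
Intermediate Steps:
R = -299/3 (R = (⅓)*(-299) = -299/3 ≈ -99.667)
V(z, S) = 3*z
244024 - V(1917, R) = 244024 - 3*1917 = 244024 - 1*5751 = 244024 - 5751 = 238273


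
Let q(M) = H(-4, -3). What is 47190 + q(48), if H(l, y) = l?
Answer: 47186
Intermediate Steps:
q(M) = -4
47190 + q(48) = 47190 - 4 = 47186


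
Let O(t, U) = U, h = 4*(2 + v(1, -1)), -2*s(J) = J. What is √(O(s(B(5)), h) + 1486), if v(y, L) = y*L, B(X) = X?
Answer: √1490 ≈ 38.601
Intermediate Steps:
s(J) = -J/2
v(y, L) = L*y
h = 4 (h = 4*(2 - 1*1) = 4*(2 - 1) = 4*1 = 4)
√(O(s(B(5)), h) + 1486) = √(4 + 1486) = √1490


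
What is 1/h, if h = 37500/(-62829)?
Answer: -20943/12500 ≈ -1.6754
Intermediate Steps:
h = -12500/20943 (h = 37500*(-1/62829) = -12500/20943 ≈ -0.59686)
1/h = 1/(-12500/20943) = -20943/12500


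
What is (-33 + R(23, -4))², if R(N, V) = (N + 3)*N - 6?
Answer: 312481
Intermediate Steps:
R(N, V) = -6 + N*(3 + N) (R(N, V) = (3 + N)*N - 6 = N*(3 + N) - 6 = -6 + N*(3 + N))
(-33 + R(23, -4))² = (-33 + (-6 + 23² + 3*23))² = (-33 + (-6 + 529 + 69))² = (-33 + 592)² = 559² = 312481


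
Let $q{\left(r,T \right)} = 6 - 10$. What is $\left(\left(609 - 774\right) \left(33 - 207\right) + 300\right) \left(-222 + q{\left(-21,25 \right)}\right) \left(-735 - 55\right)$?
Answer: $5179445400$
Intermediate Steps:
$q{\left(r,T \right)} = -4$ ($q{\left(r,T \right)} = 6 - 10 = -4$)
$\left(\left(609 - 774\right) \left(33 - 207\right) + 300\right) \left(-222 + q{\left(-21,25 \right)}\right) \left(-735 - 55\right) = \left(\left(609 - 774\right) \left(33 - 207\right) + 300\right) \left(-222 - 4\right) \left(-735 - 55\right) = \left(\left(-165\right) \left(-174\right) + 300\right) \left(\left(-226\right) \left(-790\right)\right) = \left(28710 + 300\right) 178540 = 29010 \cdot 178540 = 5179445400$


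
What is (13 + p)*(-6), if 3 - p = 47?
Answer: 186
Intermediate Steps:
p = -44 (p = 3 - 1*47 = 3 - 47 = -44)
(13 + p)*(-6) = (13 - 44)*(-6) = -31*(-6) = 186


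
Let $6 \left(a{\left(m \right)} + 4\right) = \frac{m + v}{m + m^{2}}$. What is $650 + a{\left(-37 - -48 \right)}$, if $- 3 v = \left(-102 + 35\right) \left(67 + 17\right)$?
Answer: $\frac{171173}{264} \approx 648.38$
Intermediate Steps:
$v = 1876$ ($v = - \frac{\left(-102 + 35\right) \left(67 + 17\right)}{3} = - \frac{\left(-67\right) 84}{3} = \left(- \frac{1}{3}\right) \left(-5628\right) = 1876$)
$a{\left(m \right)} = -4 + \frac{1876 + m}{6 \left(m + m^{2}\right)}$ ($a{\left(m \right)} = -4 + \frac{\left(m + 1876\right) \frac{1}{m + m^{2}}}{6} = -4 + \frac{\left(1876 + m\right) \frac{1}{m + m^{2}}}{6} = -4 + \frac{\frac{1}{m + m^{2}} \left(1876 + m\right)}{6} = -4 + \frac{1876 + m}{6 \left(m + m^{2}\right)}$)
$650 + a{\left(-37 - -48 \right)} = 650 + \frac{1876 - 24 \left(-37 - -48\right)^{2} - 23 \left(-37 - -48\right)}{6 \left(-37 - -48\right) \left(1 - -11\right)} = 650 + \frac{1876 - 24 \left(-37 + 48\right)^{2} - 23 \left(-37 + 48\right)}{6 \left(-37 + 48\right) \left(1 + \left(-37 + 48\right)\right)} = 650 + \frac{1876 - 24 \cdot 11^{2} - 253}{6 \cdot 11 \left(1 + 11\right)} = 650 + \frac{1}{6} \cdot \frac{1}{11} \cdot \frac{1}{12} \left(1876 - 2904 - 253\right) = 650 + \frac{1}{6} \cdot \frac{1}{11} \cdot \frac{1}{12} \left(-1281\right) = 650 - \frac{427}{264} = \frac{171173}{264}$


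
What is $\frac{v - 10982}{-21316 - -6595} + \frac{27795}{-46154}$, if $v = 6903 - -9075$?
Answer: $- \frac{639755579}{679433034} \approx -0.9416$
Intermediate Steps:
$v = 15978$ ($v = 6903 + 9075 = 15978$)
$\frac{v - 10982}{-21316 - -6595} + \frac{27795}{-46154} = \frac{15978 - 10982}{-21316 - -6595} + \frac{27795}{-46154} = \frac{15978 - 10982}{-21316 + 6595} + 27795 \left(- \frac{1}{46154}\right) = \frac{4996}{-14721} - \frac{27795}{46154} = 4996 \left(- \frac{1}{14721}\right) - \frac{27795}{46154} = - \frac{4996}{14721} - \frac{27795}{46154} = - \frac{639755579}{679433034}$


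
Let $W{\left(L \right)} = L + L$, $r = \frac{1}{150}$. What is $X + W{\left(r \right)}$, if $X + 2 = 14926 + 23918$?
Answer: $\frac{2913151}{75} \approx 38842.0$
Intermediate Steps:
$r = \frac{1}{150} \approx 0.0066667$
$W{\left(L \right)} = 2 L$
$X = 38842$ ($X = -2 + \left(14926 + 23918\right) = -2 + 38844 = 38842$)
$X + W{\left(r \right)} = 38842 + 2 \cdot \frac{1}{150} = 38842 + \frac{1}{75} = \frac{2913151}{75}$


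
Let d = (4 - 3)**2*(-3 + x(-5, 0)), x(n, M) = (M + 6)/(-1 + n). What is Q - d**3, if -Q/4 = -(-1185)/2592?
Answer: 13429/216 ≈ 62.171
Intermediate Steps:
Q = -395/216 (Q = -(-4)*(-1185/2592) = -(-4)*(-1185*1/2592) = -(-4)*(-395)/864 = -4*395/864 = -395/216 ≈ -1.8287)
x(n, M) = (6 + M)/(-1 + n)
d = -4 (d = (4 - 3)**2*(-3 + (6 + 0)/(-1 - 5)) = 1**2*(-3 + 6/(-6)) = 1*(-3 - 1/6*6) = 1*(-3 - 1) = 1*(-4) = -4)
Q - d**3 = -395/216 - 1*(-4)**3 = -395/216 - 1*(-64) = -395/216 + 64 = 13429/216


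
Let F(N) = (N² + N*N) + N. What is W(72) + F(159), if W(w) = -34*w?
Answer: 48273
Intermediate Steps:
F(N) = N + 2*N² (F(N) = (N² + N²) + N = 2*N² + N = N + 2*N²)
W(72) + F(159) = -34*72 + 159*(1 + 2*159) = -2448 + 159*(1 + 318) = -2448 + 159*319 = -2448 + 50721 = 48273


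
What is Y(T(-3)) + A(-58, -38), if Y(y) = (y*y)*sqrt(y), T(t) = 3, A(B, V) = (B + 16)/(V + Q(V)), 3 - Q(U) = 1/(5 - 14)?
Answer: 189/157 + 9*sqrt(3) ≈ 16.792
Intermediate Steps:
Q(U) = 28/9 (Q(U) = 3 - 1/(5 - 14) = 3 - 1/(-9) = 3 - 1*(-1/9) = 3 + 1/9 = 28/9)
A(B, V) = (16 + B)/(28/9 + V) (A(B, V) = (B + 16)/(V + 28/9) = (16 + B)/(28/9 + V))
Y(y) = y**(5/2) (Y(y) = y**2*sqrt(y) = y**(5/2))
Y(T(-3)) + A(-58, -38) = 3**(5/2) + 9*(16 - 58)/(28 + 9*(-38)) = 9*sqrt(3) + 9*(-42)/(28 - 342) = 9*sqrt(3) + 9*(-42)/(-314) = 9*sqrt(3) + 9*(-1/314)*(-42) = 9*sqrt(3) + 189/157 = 189/157 + 9*sqrt(3)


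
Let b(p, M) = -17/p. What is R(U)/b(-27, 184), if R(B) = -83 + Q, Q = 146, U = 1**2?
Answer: 1701/17 ≈ 100.06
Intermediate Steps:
U = 1
R(B) = 63 (R(B) = -83 + 146 = 63)
R(U)/b(-27, 184) = 63/((-17/(-27))) = 63/((-17*(-1/27))) = 63/(17/27) = 63*(27/17) = 1701/17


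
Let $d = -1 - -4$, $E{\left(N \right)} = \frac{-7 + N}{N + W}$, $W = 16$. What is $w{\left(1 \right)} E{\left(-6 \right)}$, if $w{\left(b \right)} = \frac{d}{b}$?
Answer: $- \frac{39}{10} \approx -3.9$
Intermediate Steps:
$E{\left(N \right)} = \frac{-7 + N}{16 + N}$ ($E{\left(N \right)} = \frac{-7 + N}{N + 16} = \frac{-7 + N}{16 + N}$)
$d = 3$ ($d = -1 + 4 = 3$)
$w{\left(b \right)} = \frac{3}{b}$
$w{\left(1 \right)} E{\left(-6 \right)} = \frac{3}{1} \frac{-7 - 6}{16 - 6} = 3 \cdot 1 \cdot \frac{1}{10} \left(-13\right) = 3 \cdot \frac{1}{10} \left(-13\right) = 3 \left(- \frac{13}{10}\right) = - \frac{39}{10}$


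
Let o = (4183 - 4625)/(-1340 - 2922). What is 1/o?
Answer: 2131/221 ≈ 9.6425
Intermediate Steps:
o = 221/2131 (o = -442/(-4262) = -442*(-1/4262) = 221/2131 ≈ 0.10371)
1/o = 1/(221/2131) = 2131/221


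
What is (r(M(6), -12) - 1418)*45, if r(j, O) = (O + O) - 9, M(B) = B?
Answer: -65295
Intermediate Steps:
r(j, O) = -9 + 2*O (r(j, O) = 2*O - 9 = -9 + 2*O)
(r(M(6), -12) - 1418)*45 = ((-9 + 2*(-12)) - 1418)*45 = ((-9 - 24) - 1418)*45 = (-33 - 1418)*45 = -1451*45 = -65295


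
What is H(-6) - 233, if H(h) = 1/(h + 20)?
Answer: -3261/14 ≈ -232.93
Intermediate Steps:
H(h) = 1/(20 + h)
H(-6) - 233 = 1/(20 - 6) - 233 = 1/14 - 233 = -3261/14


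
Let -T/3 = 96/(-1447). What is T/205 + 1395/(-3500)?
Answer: -16511913/41528900 ≈ -0.39760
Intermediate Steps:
T = 288/1447 (T = -288/(-1447) = -288*(-1)/1447 = -3*(-96/1447) = 288/1447 ≈ 0.19903)
T/205 + 1395/(-3500) = (288/1447)/205 + 1395/(-3500) = (288/1447)*(1/205) + 1395*(-1/3500) = 288/296635 - 279/700 = -16511913/41528900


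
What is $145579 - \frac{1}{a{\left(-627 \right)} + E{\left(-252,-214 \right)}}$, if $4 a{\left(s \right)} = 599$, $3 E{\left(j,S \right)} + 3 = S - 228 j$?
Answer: $\frac{33592790975}{230753} \approx 1.4558 \cdot 10^{5}$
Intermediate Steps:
$E{\left(j,S \right)} = -1 - 76 j + \frac{S}{3}$ ($E{\left(j,S \right)} = -1 + \frac{S - 228 j}{3} = -1 + \left(- 76 j + \frac{S}{3}\right) = -1 - 76 j + \frac{S}{3}$)
$a{\left(s \right)} = \frac{599}{4}$ ($a{\left(s \right)} = \frac{1}{4} \cdot 599 = \frac{599}{4}$)
$145579 - \frac{1}{a{\left(-627 \right)} + E{\left(-252,-214 \right)}} = 145579 - \frac{1}{\frac{599}{4} - - \frac{57239}{3}} = 145579 - \frac{1}{\frac{599}{4} + \frac{57239}{3}} = 145579 - \frac{1}{\frac{230753}{12}} = 145579 - \frac{12}{230753} = \frac{33592790975}{230753}$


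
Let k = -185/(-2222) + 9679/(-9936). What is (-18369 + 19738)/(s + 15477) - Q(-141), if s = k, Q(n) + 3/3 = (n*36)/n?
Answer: -5964258319981/170839159103 ≈ -34.912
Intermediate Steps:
Q(n) = 35 (Q(n) = -1 + (n*36)/n = -1 + (36*n)/n = -1 + 36 = 35)
k = -9834289/11038896 (k = -185*(-1/2222) + 9679*(-1/9936) = 185/2222 - 9679/9936 = -9834289/11038896 ≈ -0.89088)
s = -9834289/11038896 ≈ -0.89088
(-18369 + 19738)/(s + 15477) - Q(-141) = (-18369 + 19738)/(-9834289/11038896 + 15477) - 1*35 = 1369/(170839159103/11038896) - 35 = 1369*(11038896/170839159103) - 35 = 15112248624/170839159103 - 35 = -5964258319981/170839159103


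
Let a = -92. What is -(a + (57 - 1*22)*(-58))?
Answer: 2122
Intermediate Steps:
-(a + (57 - 1*22)*(-58)) = -(-92 + (57 - 1*22)*(-58)) = -(-92 + (57 - 22)*(-58)) = -(-92 + 35*(-58)) = -(-92 - 2030) = -1*(-2122) = 2122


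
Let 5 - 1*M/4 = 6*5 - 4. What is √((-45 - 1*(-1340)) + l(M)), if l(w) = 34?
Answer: √1329 ≈ 36.455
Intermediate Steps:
M = -84 (M = 20 - 4*(6*5 - 4) = 20 - 4*(30 - 4) = 20 - 4*26 = 20 - 104 = -84)
√((-45 - 1*(-1340)) + l(M)) = √((-45 - 1*(-1340)) + 34) = √((-45 + 1340) + 34) = √(1295 + 34) = √1329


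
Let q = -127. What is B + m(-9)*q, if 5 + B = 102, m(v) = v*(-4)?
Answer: -4475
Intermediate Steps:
m(v) = -4*v
B = 97 (B = -5 + 102 = 97)
B + m(-9)*q = 97 - 4*(-9)*(-127) = 97 + 36*(-127) = 97 - 4572 = -4475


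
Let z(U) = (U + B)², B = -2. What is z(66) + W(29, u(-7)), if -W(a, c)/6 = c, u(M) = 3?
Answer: 4078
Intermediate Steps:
z(U) = (-2 + U)² (z(U) = (U - 2)² = (-2 + U)²)
W(a, c) = -6*c
z(66) + W(29, u(-7)) = (-2 + 66)² - 6*3 = 64² - 18 = 4096 - 18 = 4078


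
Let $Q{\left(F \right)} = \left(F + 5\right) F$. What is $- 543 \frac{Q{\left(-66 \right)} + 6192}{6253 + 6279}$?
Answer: $- \frac{213399}{482} \approx -442.74$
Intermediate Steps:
$Q{\left(F \right)} = F \left(5 + F\right)$ ($Q{\left(F \right)} = \left(5 + F\right) F = F \left(5 + F\right)$)
$- 543 \frac{Q{\left(-66 \right)} + 6192}{6253 + 6279} = - 543 \frac{- 66 \left(5 - 66\right) + 6192}{6253 + 6279} = - 543 \frac{\left(-66\right) \left(-61\right) + 6192}{12532} = - 543 \left(4026 + 6192\right) \frac{1}{12532} = - 543 \cdot 10218 \cdot \frac{1}{12532} = \left(-543\right) \frac{393}{482} = - \frac{213399}{482}$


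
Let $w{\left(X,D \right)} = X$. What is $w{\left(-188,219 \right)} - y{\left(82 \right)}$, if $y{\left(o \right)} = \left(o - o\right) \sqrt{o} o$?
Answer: $-188$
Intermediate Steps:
$y{\left(o \right)} = 0$ ($y{\left(o \right)} = 0 \sqrt{o} o = 0 o = 0$)
$w{\left(-188,219 \right)} - y{\left(82 \right)} = -188 - 0 = -188 + 0 = -188$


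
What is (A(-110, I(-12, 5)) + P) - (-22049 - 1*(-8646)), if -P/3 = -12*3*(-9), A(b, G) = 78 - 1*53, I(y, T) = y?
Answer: 12456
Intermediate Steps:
A(b, G) = 25 (A(b, G) = 78 - 53 = 25)
P = -972 (P = -3*(-12*3)*(-9) = -(-108)*(-9) = -3*324 = -972)
(A(-110, I(-12, 5)) + P) - (-22049 - 1*(-8646)) = (25 - 972) - (-22049 - 1*(-8646)) = -947 - (-22049 + 8646) = -947 - 1*(-13403) = -947 + 13403 = 12456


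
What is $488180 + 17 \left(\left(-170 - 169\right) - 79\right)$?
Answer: $481074$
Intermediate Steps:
$488180 + 17 \left(\left(-170 - 169\right) - 79\right) = 488180 + 17 \left(-339 - 79\right) = 488180 + 17 \left(-418\right) = 488180 - 7106 = 481074$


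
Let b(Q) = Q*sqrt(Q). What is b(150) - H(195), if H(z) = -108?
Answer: 108 + 750*sqrt(6) ≈ 1945.1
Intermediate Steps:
b(Q) = Q**(3/2)
b(150) - H(195) = 150**(3/2) - 1*(-108) = 750*sqrt(6) + 108 = 108 + 750*sqrt(6)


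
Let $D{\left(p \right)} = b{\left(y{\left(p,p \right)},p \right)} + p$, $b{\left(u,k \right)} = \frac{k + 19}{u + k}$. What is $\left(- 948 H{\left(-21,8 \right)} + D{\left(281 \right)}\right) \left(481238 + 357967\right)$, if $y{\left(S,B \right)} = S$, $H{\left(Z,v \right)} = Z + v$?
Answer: $\frac{2972594186775}{281} \approx 1.0579 \cdot 10^{10}$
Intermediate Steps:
$b{\left(u,k \right)} = \frac{19 + k}{k + u}$
$D{\left(p \right)} = p + \frac{19 + p}{2 p}$ ($D{\left(p \right)} = \frac{19 + p}{p + p} + p = \frac{19 + p}{2 p} + p = p + \frac{19 + p}{2 p}$)
$\left(- 948 H{\left(-21,8 \right)} + D{\left(281 \right)}\right) \left(481238 + 357967\right) = \left(- 948 \left(-21 + 8\right) + \left(\frac{1}{2} + 281 + \frac{19}{2 \cdot 281}\right)\right) \left(481238 + 357967\right) = \left(\left(-948\right) \left(-13\right) + \left(\frac{1}{2} + 281 + \frac{19}{2} \cdot \frac{1}{281}\right)\right) 839205 = \left(12324 + \left(\frac{1}{2} + 281 + \frac{19}{562}\right)\right) 839205 = \left(12324 + \frac{79111}{281}\right) 839205 = \frac{3542155}{281} \cdot 839205 = \frac{2972594186775}{281}$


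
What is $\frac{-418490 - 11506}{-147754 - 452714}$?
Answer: $\frac{35833}{50039} \approx 0.7161$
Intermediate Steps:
$\frac{-418490 - 11506}{-147754 - 452714} = - \frac{429996}{-600468} = \left(-429996\right) \left(- \frac{1}{600468}\right) = \frac{35833}{50039}$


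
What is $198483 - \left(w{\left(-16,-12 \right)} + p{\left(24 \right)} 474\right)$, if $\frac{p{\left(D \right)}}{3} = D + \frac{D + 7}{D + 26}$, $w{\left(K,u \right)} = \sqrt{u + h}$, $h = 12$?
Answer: $\frac{4086834}{25} \approx 1.6347 \cdot 10^{5}$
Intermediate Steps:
$w{\left(K,u \right)} = \sqrt{12 + u}$ ($w{\left(K,u \right)} = \sqrt{u + 12} = \sqrt{12 + u}$)
$p{\left(D \right)} = 3 D + \frac{3 \left(7 + D\right)}{26 + D}$ ($p{\left(D \right)} = 3 \left(D + \frac{D + 7}{D + 26}\right) = 3 \left(D + \frac{7 + D}{26 + D}\right) = 3 D + \frac{3 \left(7 + D\right)}{26 + D}$)
$198483 - \left(w{\left(-16,-12 \right)} + p{\left(24 \right)} 474\right) = 198483 - \left(\sqrt{12 - 12} + \frac{3 \left(7 + 24^{2} + 27 \cdot 24\right)}{26 + 24} \cdot 474\right) = 198483 - \left(\sqrt{0} + \frac{3 \left(7 + 576 + 648\right)}{50} \cdot 474\right) = 198483 - \left(0 + 3 \cdot \frac{1}{50} \cdot 1231 \cdot 474\right) = 198483 - \left(0 + \frac{3693}{50} \cdot 474\right) = 198483 - \left(0 + \frac{875241}{25}\right) = 198483 - \frac{875241}{25} = \frac{4086834}{25}$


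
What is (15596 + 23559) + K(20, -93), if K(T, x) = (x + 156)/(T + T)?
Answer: 1566263/40 ≈ 39157.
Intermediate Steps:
K(T, x) = (156 + x)/(2*T) (K(T, x) = (156 + x)/((2*T)) = (156 + x)*(1/(2*T)) = (156 + x)/(2*T))
(15596 + 23559) + K(20, -93) = (15596 + 23559) + (1/2)*(156 - 93)/20 = 39155 + (1/2)*(1/20)*63 = 39155 + 63/40 = 1566263/40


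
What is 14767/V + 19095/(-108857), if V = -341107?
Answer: -8120929484/37131884699 ≈ -0.21870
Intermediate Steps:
14767/V + 19095/(-108857) = 14767/(-341107) + 19095/(-108857) = 14767*(-1/341107) + 19095*(-1/108857) = -14767/341107 - 19095/108857 = -8120929484/37131884699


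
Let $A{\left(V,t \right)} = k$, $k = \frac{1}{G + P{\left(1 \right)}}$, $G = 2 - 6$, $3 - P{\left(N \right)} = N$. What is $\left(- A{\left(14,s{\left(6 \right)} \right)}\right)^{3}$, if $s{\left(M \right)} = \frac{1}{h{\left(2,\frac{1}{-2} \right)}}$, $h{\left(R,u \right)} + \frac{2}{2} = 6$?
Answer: $\frac{1}{8} \approx 0.125$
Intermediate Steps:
$P{\left(N \right)} = 3 - N$
$h{\left(R,u \right)} = 5$ ($h{\left(R,u \right)} = -1 + 6 = 5$)
$G = -4$
$s{\left(M \right)} = \frac{1}{5}$
$k = - \frac{1}{2}$ ($k = \frac{1}{-4 + \left(3 - 1\right)} = \frac{1}{-4 + 2} = \frac{1}{-2} = - \frac{1}{2} \approx -0.5$)
$A{\left(V,t \right)} = - \frac{1}{2}$
$\left(- A{\left(14,s{\left(6 \right)} \right)}\right)^{3} = \left(\left(-1\right) \left(- \frac{1}{2}\right)\right)^{3} = \left(\frac{1}{2}\right)^{3} = \frac{1}{8}$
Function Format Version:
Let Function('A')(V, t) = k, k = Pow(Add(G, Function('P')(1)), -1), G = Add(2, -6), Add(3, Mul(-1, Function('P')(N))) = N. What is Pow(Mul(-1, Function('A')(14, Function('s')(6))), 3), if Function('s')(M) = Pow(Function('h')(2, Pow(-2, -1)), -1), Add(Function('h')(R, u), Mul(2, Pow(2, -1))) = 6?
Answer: Rational(1, 8) ≈ 0.12500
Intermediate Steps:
Function('P')(N) = Add(3, Mul(-1, N))
Function('h')(R, u) = 5 (Function('h')(R, u) = Add(-1, 6) = 5)
G = -4
Function('s')(M) = Rational(1, 5) (Function('s')(M) = Pow(5, -1) = Rational(1, 5))
k = Rational(-1, 2) (k = Pow(Add(-4, Add(3, Mul(-1, 1))), -1) = Pow(Add(-4, Add(3, -1)), -1) = Pow(Add(-4, 2), -1) = Pow(-2, -1) = Rational(-1, 2) ≈ -0.50000)
Function('A')(V, t) = Rational(-1, 2)
Pow(Mul(-1, Function('A')(14, Function('s')(6))), 3) = Pow(Mul(-1, Rational(-1, 2)), 3) = Pow(Rational(1, 2), 3) = Rational(1, 8)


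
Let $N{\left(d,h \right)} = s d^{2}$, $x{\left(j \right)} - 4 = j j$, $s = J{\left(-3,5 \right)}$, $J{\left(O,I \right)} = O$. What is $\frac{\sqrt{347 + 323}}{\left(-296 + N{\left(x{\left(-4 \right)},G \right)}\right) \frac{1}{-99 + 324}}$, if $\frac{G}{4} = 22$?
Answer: $- \frac{225 \sqrt{670}}{1496} \approx -3.893$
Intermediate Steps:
$G = 88$ ($G = 4 \cdot 22 = 88$)
$s = -3$
$x{\left(j \right)} = 4 + j^{2}$ ($x{\left(j \right)} = 4 + j j = 4 + j^{2}$)
$N{\left(d,h \right)} = - 3 d^{2}$
$\frac{\sqrt{347 + 323}}{\left(-296 + N{\left(x{\left(-4 \right)},G \right)}\right) \frac{1}{-99 + 324}} = \frac{\sqrt{347 + 323}}{\left(-296 - 3 \left(4 + \left(-4\right)^{2}\right)^{2}\right) \frac{1}{-99 + 324}} = \frac{\sqrt{670}}{\left(-296 - 3 \left(4 + 16\right)^{2}\right) \frac{1}{225}} = \frac{\sqrt{670}}{\left(-296 - 3 \cdot 20^{2}\right) \frac{1}{225}} = \frac{\sqrt{670}}{\left(-296 - 1200\right) \frac{1}{225}} = \frac{\sqrt{670}}{\left(-1496\right) \frac{1}{225}} = \frac{\sqrt{670}}{- \frac{1496}{225}} = \sqrt{670} \left(- \frac{225}{1496}\right) = - \frac{225 \sqrt{670}}{1496}$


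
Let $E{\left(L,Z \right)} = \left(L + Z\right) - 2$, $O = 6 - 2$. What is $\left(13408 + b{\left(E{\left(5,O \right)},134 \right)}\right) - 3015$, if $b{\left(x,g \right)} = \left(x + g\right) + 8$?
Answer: $10542$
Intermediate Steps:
$O = 4$ ($O = 6 - 2 = 4$)
$E{\left(L,Z \right)} = -2 + L + Z$
$b{\left(x,g \right)} = 8 + g + x$ ($b{\left(x,g \right)} = \left(g + x\right) + 8 = 8 + g + x$)
$\left(13408 + b{\left(E{\left(5,O \right)},134 \right)}\right) - 3015 = \left(13408 + \left(8 + 134 + \left(-2 + 5 + 4\right)\right)\right) - 3015 = \left(13408 + \left(8 + 134 + 7\right)\right) - 3015 = \left(13408 + 149\right) - 3015 = 13557 - 3015 = 10542$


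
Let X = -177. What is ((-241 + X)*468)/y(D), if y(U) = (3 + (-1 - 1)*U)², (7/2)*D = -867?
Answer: -1065064/1352569 ≈ -0.78744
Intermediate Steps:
D = -1734/7 (D = (2/7)*(-867) = -1734/7 ≈ -247.71)
y(U) = (3 - 2*U)²
((-241 + X)*468)/y(D) = ((-241 - 177)*468)/((-3 + 2*(-1734/7))²) = (-418*468)/((-3 - 3468/7)²) = -195624/((-3489/7)²) = -195624/12173121/49 = -195624*49/12173121 = -1065064/1352569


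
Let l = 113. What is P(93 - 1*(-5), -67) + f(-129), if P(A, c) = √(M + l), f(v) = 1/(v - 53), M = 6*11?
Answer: -1/182 + √179 ≈ 13.374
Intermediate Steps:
M = 66
f(v) = 1/(-53 + v)
P(A, c) = √179 (P(A, c) = √(66 + 113) = √179)
P(93 - 1*(-5), -67) + f(-129) = √179 + 1/(-53 - 129) = √179 + 1/(-182) = √179 - 1/182 = -1/182 + √179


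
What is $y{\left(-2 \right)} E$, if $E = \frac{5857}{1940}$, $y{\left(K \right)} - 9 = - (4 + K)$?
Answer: $\frac{40999}{1940} \approx 21.134$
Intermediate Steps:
$y{\left(K \right)} = 5 - K$ ($y{\left(K \right)} = 9 - \left(4 + K\right) = 5 - K$)
$E = \frac{5857}{1940}$ ($E = 5857 \cdot \frac{1}{1940} = \frac{5857}{1940} \approx 3.0191$)
$y{\left(-2 \right)} E = \left(5 - -2\right) \frac{5857}{1940} = \left(5 + 2\right) \frac{5857}{1940} = 7 \cdot \frac{5857}{1940} = \frac{40999}{1940}$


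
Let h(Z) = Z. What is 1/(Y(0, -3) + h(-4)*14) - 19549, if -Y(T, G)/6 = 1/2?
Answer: -1153392/59 ≈ -19549.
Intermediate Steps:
Y(T, G) = -3 (Y(T, G) = -6/2 = -6*1/2 = -3)
1/(Y(0, -3) + h(-4)*14) - 19549 = 1/(-3 - 4*14) - 19549 = 1/(-3 - 56) - 19549 = 1/(-59) - 19549 = -1/59 - 19549 = -1153392/59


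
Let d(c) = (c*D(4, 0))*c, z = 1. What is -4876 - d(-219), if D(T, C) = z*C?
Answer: -4876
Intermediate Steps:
D(T, C) = C (D(T, C) = 1*C = C)
d(c) = 0 (d(c) = (c*0)*c = 0*c = 0)
-4876 - d(-219) = -4876 - 1*0 = -4876 + 0 = -4876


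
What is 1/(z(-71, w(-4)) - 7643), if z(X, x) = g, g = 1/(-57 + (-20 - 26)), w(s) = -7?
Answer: -103/787230 ≈ -0.00013084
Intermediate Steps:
g = -1/103 (g = 1/(-57 - 46) = 1/(-103) = -1/103 ≈ -0.0097087)
z(X, x) = -1/103
1/(z(-71, w(-4)) - 7643) = 1/(-1/103 - 7643) = 1/(-787230/103) = -103/787230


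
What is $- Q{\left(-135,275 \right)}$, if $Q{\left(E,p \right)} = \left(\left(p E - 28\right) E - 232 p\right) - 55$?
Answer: $-4951800$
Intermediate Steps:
$Q{\left(E,p \right)} = -55 - 232 p + E \left(-28 + E p\right)$ ($Q{\left(E,p \right)} = \left(\left(E p - 28\right) E - 232 p\right) - 55 = \left(\left(-28 + E p\right) E - 232 p\right) - 55 = \left(E \left(-28 + E p\right) - 232 p\right) - 55 = \left(- 232 p + E \left(-28 + E p\right)\right) - 55 = -55 - 232 p + E \left(-28 + E p\right)$)
$- Q{\left(-135,275 \right)} = - (-55 - 63800 - -3780 + 275 \left(-135\right)^{2}) = - (-55 - 63800 + 3780 + 275 \cdot 18225) = - (-55 - 63800 + 3780 + 5011875) = \left(-1\right) 4951800 = -4951800$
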